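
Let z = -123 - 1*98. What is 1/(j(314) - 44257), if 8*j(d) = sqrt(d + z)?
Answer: -2832448/125355651043 - 8*sqrt(93)/125355651043 ≈ -2.2596e-5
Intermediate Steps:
z = -221 (z = -123 - 98 = -221)
j(d) = sqrt(-221 + d)/8 (j(d) = sqrt(d - 221)/8 = sqrt(-221 + d)/8)
1/(j(314) - 44257) = 1/(sqrt(-221 + 314)/8 - 44257) = 1/(sqrt(93)/8 - 44257) = 1/(-44257 + sqrt(93)/8)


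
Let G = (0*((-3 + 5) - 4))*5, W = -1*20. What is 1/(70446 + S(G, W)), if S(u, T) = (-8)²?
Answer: 1/70510 ≈ 1.4182e-5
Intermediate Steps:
W = -20
G = 0 (G = (0*(2 - 4))*5 = (0*(-2))*5 = 0*5 = 0)
S(u, T) = 64
1/(70446 + S(G, W)) = 1/(70446 + 64) = 1/70510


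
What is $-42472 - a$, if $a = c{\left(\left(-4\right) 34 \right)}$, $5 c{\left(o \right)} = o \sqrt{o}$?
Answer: $-42472 + \frac{272 i \sqrt{34}}{5} \approx -42472.0 + 317.2 i$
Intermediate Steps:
$c{\left(o \right)} = \frac{o^{\frac{3}{2}}}{5}$ ($c{\left(o \right)} = \frac{o \sqrt{o}}{5} = \frac{o^{\frac{3}{2}}}{5}$)
$a = - \frac{272 i \sqrt{34}}{5}$ ($a = \frac{\left(\left(-4\right) 34\right)^{\frac{3}{2}}}{5} = \frac{\left(-136\right)^{\frac{3}{2}}}{5} = \frac{\left(-272\right) i \sqrt{34}}{5} = - \frac{272 i \sqrt{34}}{5} \approx - 317.2 i$)
$-42472 - a = -42472 - - \frac{272 i \sqrt{34}}{5} = -42472 + \frac{272 i \sqrt{34}}{5}$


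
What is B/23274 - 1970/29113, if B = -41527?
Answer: -1254825331/677575962 ≈ -1.8519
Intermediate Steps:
B/23274 - 1970/29113 = -41527/23274 - 1970/29113 = -1254825331/677575962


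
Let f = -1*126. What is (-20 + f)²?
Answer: 21316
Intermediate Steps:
f = -126
(-20 + f)² = (-20 - 126)² = (-146)² = 21316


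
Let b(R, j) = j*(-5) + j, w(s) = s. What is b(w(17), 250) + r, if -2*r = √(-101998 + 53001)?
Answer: -1000 - I*√48997/2 ≈ -1000.0 - 110.68*I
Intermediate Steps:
b(R, j) = -4*j (b(R, j) = -5*j + j = -4*j)
r = -I*√48997/2 (r = -√(-101998 + 53001)/2 = -I*√48997/2 ≈ -110.68*I)
b(w(17), 250) + r = -4*250 - I*√48997/2 = -1000 - I*√48997/2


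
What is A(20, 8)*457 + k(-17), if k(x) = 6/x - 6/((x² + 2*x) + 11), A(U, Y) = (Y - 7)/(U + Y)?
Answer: 144215/9044 ≈ 15.946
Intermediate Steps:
A(U, Y) = (-7 + Y)/(U + Y)
k(x) = -6/(11 + x² + 2*x) + 6/x (k(x) = 6/x - 6/(11 + x² + 2*x) = -6/(11 + x² + 2*x) + 6/x)
A(20, 8)*457 + k(-17) = ((-7 + 8)/(20 + 8))*457 + 6*(11 - 17 + (-17)²)/(-17*(11 + (-17)² + 2*(-17))) = (1/28)*457 + 6*(-1/17)*(11 - 17 + 289)/(11 + 289 - 34) = ((1/28)*1)*457 + 6*(-1/17)*283/266 = (1/28)*457 + 6*(-1/17)*(1/266)*283 = 457/28 - 849/2261 = 144215/9044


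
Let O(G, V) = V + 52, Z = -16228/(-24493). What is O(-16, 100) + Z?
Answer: 3739164/24493 ≈ 152.66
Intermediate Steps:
Z = 16228/24493 (Z = -16228*(-1/24493) = 16228/24493 ≈ 0.66256)
O(G, V) = 52 + V
O(-16, 100) + Z = (52 + 100) + 16228/24493 = 152 + 16228/24493 = 3739164/24493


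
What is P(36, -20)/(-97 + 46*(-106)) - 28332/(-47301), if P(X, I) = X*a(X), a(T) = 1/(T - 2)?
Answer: 798121398/1332957947 ≈ 0.59876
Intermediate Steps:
a(T) = 1/(-2 + T)
P(X, I) = X/(-2 + X)
P(36, -20)/(-97 + 46*(-106)) - 28332/(-47301) = (36/(-2 + 36))/(-97 + 46*(-106)) - 28332/(-47301) = (36/34)/(-97 - 4876) - 28332*(-1/47301) = (36*(1/34))/(-4973) + 9444/15767 = (18/17)*(-1/4973) + 9444/15767 = -18/84541 + 9444/15767 = 798121398/1332957947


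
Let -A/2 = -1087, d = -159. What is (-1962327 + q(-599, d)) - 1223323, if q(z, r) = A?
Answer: -3183476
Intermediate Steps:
A = 2174 (A = -2*(-1087) = 2174)
q(z, r) = 2174
(-1962327 + q(-599, d)) - 1223323 = (-1962327 + 2174) - 1223323 = -1960153 - 1223323 = -3183476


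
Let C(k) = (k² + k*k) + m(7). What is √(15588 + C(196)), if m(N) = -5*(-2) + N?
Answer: √92437 ≈ 304.03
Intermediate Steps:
m(N) = 10 + N
C(k) = 17 + 2*k² (C(k) = (k² + k*k) + (10 + 7) = (k² + k²) + 17 = 2*k² + 17 = 17 + 2*k²)
√(15588 + C(196)) = √(15588 + (17 + 2*196²)) = √(15588 + (17 + 2*38416)) = √(15588 + (17 + 76832)) = √(15588 + 76849) = √92437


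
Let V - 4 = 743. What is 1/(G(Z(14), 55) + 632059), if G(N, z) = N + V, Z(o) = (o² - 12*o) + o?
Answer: 1/632848 ≈ 1.5802e-6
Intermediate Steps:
V = 747 (V = 4 + 743 = 747)
Z(o) = o² - 11*o
G(N, z) = 747 + N (G(N, z) = N + 747 = 747 + N)
1/(G(Z(14), 55) + 632059) = 1/((747 + 14*(-11 + 14)) + 632059) = 1/((747 + 14*3) + 632059) = 1/((747 + 42) + 632059) = 1/(789 + 632059) = 1/632848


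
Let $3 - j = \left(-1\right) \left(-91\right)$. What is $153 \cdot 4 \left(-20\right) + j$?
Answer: $-12328$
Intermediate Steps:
$j = -88$ ($j = 3 - \left(-1\right) \left(-91\right) = 3 - 91 = -88$)
$153 \cdot 4 \left(-20\right) + j = 153 \cdot 4 \left(-20\right) - 88 = 153 \left(-80\right) - 88 = -12240 - 88 = -12328$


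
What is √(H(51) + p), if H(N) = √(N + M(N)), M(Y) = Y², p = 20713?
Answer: √(20713 + 2*√663) ≈ 144.10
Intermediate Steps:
H(N) = √(N + N²)
√(H(51) + p) = √(√(51*(1 + 51)) + 20713) = √(√(51*52) + 20713) = √(√2652 + 20713) = √(2*√663 + 20713) = √(20713 + 2*√663)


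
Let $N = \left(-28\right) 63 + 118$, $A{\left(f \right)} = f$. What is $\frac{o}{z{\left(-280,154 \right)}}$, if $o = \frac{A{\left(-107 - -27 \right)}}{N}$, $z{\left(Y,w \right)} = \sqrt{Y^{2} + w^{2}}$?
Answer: $\frac{20 \sqrt{521}}{3001481} \approx 0.00015209$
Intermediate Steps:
$N = -1646$ ($N = -1764 + 118 = -1646$)
$o = \frac{40}{823}$ ($o = \frac{-107 - -27}{-1646} = \left(-107 + 27\right) \left(- \frac{1}{1646}\right) = \left(-80\right) \left(- \frac{1}{1646}\right) = \frac{40}{823} \approx 0.048603$)
$\frac{o}{z{\left(-280,154 \right)}} = \frac{40}{823 \sqrt{\left(-280\right)^{2} + 154^{2}}} = \frac{40}{823 \sqrt{78400 + 23716}} = \frac{40}{823 \sqrt{102116}} = \frac{40}{823 \cdot 14 \sqrt{521}} = \frac{40 \frac{\sqrt{521}}{7294}}{823} = \frac{20 \sqrt{521}}{3001481}$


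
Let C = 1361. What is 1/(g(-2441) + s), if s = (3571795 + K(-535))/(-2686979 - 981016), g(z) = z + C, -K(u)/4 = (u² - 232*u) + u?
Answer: -244533/264224477 ≈ -0.00092547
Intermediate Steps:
K(u) = -4*u² + 924*u (K(u) = -4*((u² - 232*u) + u) = -4*(u² - 231*u) = -4*u² + 924*u)
g(z) = 1361 + z (g(z) = z + 1361 = 1361 + z)
s = -128837/244533 (s = (3571795 + 4*(-535)*(231 - 1*(-535)))/(-2686979 - 981016) = (3571795 + 4*(-535)*(231 + 535))/(-3667995) = (3571795 + 4*(-535)*766)*(-1/3667995) = (3571795 - 1639240)*(-1/3667995) = 1932555*(-1/3667995) = -128837/244533 ≈ -0.52687)
1/(g(-2441) + s) = 1/((1361 - 2441) - 128837/244533) = 1/(-1080 - 128837/244533) = 1/(-264224477/244533) = -244533/264224477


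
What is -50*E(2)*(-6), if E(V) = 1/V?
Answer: 150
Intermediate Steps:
-50*E(2)*(-6) = -50/2*(-6) = -50*1/2*(-6) = -25*(-6) = 150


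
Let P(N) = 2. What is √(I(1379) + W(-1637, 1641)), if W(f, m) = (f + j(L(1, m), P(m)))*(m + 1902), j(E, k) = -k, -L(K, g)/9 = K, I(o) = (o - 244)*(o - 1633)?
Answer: I*√6095267 ≈ 2468.9*I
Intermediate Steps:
I(o) = (-1633 + o)*(-244 + o) (I(o) = (-244 + o)*(-1633 + o) = (-1633 + o)*(-244 + o))
L(K, g) = -9*K
W(f, m) = (-2 + f)*(1902 + m) (W(f, m) = (f - 1*2)*(m + 1902) = (f - 2)*(1902 + m) = (-2 + f)*(1902 + m))
√(I(1379) + W(-1637, 1641)) = √((398452 + 1379² - 1877*1379) + (-3804 - 2*1641 + 1902*(-1637) - 1637*1641)) = √((398452 + 1901641 - 2588383) + (-3804 - 3282 - 3113574 - 2686317)) = √(-288290 - 5806977) = √(-6095267) = I*√6095267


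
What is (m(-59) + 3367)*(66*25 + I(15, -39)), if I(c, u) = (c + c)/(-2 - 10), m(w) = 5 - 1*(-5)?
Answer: 11127215/2 ≈ 5.5636e+6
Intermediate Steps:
m(w) = 10 (m(w) = 5 + 5 = 10)
I(c, u) = -c/6 (I(c, u) = (2*c)/(-12) = (2*c)*(-1/12) = -c/6)
(m(-59) + 3367)*(66*25 + I(15, -39)) = (10 + 3367)*(66*25 - ⅙*15) = 3377*(1650 - 5/2) = 3377*(3295/2) = 11127215/2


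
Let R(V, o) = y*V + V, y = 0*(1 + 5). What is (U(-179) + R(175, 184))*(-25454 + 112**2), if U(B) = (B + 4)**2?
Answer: -397628000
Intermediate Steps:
y = 0 (y = 0*6 = 0)
R(V, o) = V (R(V, o) = 0*V + V = 0 + V = V)
U(B) = (4 + B)**2
(U(-179) + R(175, 184))*(-25454 + 112**2) = ((4 - 179)**2 + 175)*(-25454 + 112**2) = ((-175)**2 + 175)*(-25454 + 12544) = (30625 + 175)*(-12910) = 30800*(-12910) = -397628000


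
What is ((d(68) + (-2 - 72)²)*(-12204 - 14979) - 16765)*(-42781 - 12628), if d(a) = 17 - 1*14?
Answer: 8253304750598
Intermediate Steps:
d(a) = 3 (d(a) = 17 - 14 = 3)
((d(68) + (-2 - 72)²)*(-12204 - 14979) - 16765)*(-42781 - 12628) = ((3 + (-2 - 72)²)*(-12204 - 14979) - 16765)*(-42781 - 12628) = ((3 + (-74)²)*(-27183) - 16765)*(-55409) = ((3 + 5476)*(-27183) - 16765)*(-55409) = (5479*(-27183) - 16765)*(-55409) = (-148935657 - 16765)*(-55409) = -148952422*(-55409) = 8253304750598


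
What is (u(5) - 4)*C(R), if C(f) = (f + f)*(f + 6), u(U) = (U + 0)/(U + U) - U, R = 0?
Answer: 0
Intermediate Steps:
u(U) = ½ - U (u(U) = U/((2*U)) - U = U*(1/(2*U)) - U = ½ - U)
C(f) = 2*f*(6 + f) (C(f) = (2*f)*(6 + f) = 2*f*(6 + f))
(u(5) - 4)*C(R) = ((½ - 1*5) - 4)*(2*0*(6 + 0)) = ((½ - 5) - 4)*(2*0*6) = (-9/2 - 4)*0 = -17/2*0 = 0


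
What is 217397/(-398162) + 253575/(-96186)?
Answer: -441574192/138759457 ≈ -3.1823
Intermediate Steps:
217397/(-398162) + 253575/(-96186) = 217397*(-1/398162) + 253575*(-1/96186) = -217397/398162 - 3675/1394 = -441574192/138759457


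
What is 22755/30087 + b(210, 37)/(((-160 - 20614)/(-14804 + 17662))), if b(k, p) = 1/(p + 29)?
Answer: 576167181/763922302 ≈ 0.75422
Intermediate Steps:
b(k, p) = 1/(29 + p)
22755/30087 + b(210, 37)/(((-160 - 20614)/(-14804 + 17662))) = 22755/30087 + 1/((29 + 37)*(((-160 - 20614)/(-14804 + 17662)))) = 22755*(1/30087) + 1/(66*((-20774/2858))) = 7585/10029 + 1/(66*((-20774*1/2858))) = 7585/10029 + 1/(66*(-10387/1429)) = 7585/10029 + (1/66)*(-1429/10387) = 7585/10029 - 1429/685542 = 576167181/763922302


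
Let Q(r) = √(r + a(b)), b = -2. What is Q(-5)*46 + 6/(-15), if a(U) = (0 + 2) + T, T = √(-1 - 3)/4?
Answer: -⅖ + 23*√(-12 + 2*I) ≈ 6.2168 + 79.949*I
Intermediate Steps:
T = I/2 (T = √(-4)*(¼) = (2*I)*(¼) = I/2 ≈ 0.5*I)
a(U) = 2 + I/2 (a(U) = (0 + 2) + I/2 = 2 + I/2)
Q(r) = √(2 + r + I/2) (Q(r) = √(r + (2 + I/2)) = √(2 + r + I/2))
Q(-5)*46 + 6/(-15) = (√(8 + 2*I + 4*(-5))/2)*46 + 6/(-15) = (√(8 + 2*I - 20)/2)*46 + 6*(-1/15) = (√(-12 + 2*I)/2)*46 - ⅖ = 23*√(-12 + 2*I) - ⅖ = -⅖ + 23*√(-12 + 2*I)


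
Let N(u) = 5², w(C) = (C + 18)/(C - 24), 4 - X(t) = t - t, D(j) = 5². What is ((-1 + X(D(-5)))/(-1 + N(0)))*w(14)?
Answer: -⅖ ≈ -0.40000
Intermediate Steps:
D(j) = 25
X(t) = 4 (X(t) = 4 - (t - t) = 4 - 1*0 = 4 + 0 = 4)
w(C) = (18 + C)/(-24 + C)
N(u) = 25
((-1 + X(D(-5)))/(-1 + N(0)))*w(14) = ((-1 + 4)/(-1 + 25))*((18 + 14)/(-24 + 14)) = (3/24)*(32/(-10)) = (3*(1/24))*(-⅒*32) = (⅛)*(-16/5) = -⅖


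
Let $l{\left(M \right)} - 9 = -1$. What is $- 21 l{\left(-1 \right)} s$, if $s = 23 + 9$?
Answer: $-5376$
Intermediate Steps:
$l{\left(M \right)} = 8$ ($l{\left(M \right)} = 9 - 1 = 8$)
$s = 32$
$- 21 l{\left(-1 \right)} s = \left(-21\right) 8 \cdot 32 = \left(-168\right) 32 = -5376$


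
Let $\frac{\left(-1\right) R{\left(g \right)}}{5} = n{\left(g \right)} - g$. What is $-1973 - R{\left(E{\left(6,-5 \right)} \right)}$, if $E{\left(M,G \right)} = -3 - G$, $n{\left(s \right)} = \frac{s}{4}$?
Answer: $- \frac{3961}{2} \approx -1980.5$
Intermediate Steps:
$n{\left(s \right)} = \frac{s}{4}$ ($n{\left(s \right)} = s \frac{1}{4} = \frac{s}{4}$)
$R{\left(g \right)} = \frac{15 g}{4}$ ($R{\left(g \right)} = - 5 \left(\frac{g}{4} - g\right) = - 5 \left(- \frac{3 g}{4}\right) = \frac{15 g}{4}$)
$-1973 - R{\left(E{\left(6,-5 \right)} \right)} = -1973 - \frac{15 \left(-3 - -5\right)}{4} = -1973 - \frac{15 \left(-3 + 5\right)}{4} = -1973 - \frac{15}{4} \cdot 2 = -1973 - \frac{15}{2} = - \frac{3961}{2}$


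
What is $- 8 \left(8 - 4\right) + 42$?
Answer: $10$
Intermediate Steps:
$- 8 \left(8 - 4\right) + 42 = \left(-8\right) 4 + 42 = -32 + 42 = 10$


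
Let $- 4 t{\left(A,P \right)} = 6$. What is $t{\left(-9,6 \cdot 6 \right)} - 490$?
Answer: $- \frac{983}{2} \approx -491.5$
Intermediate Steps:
$t{\left(A,P \right)} = - \frac{3}{2}$ ($t{\left(A,P \right)} = \left(- \frac{1}{4}\right) 6 = - \frac{3}{2}$)
$t{\left(-9,6 \cdot 6 \right)} - 490 = - \frac{3}{2} - 490 = - \frac{983}{2}$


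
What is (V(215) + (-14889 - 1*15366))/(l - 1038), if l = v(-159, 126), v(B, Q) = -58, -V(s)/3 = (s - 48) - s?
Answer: 30111/1096 ≈ 27.474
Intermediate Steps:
V(s) = 144 (V(s) = -3*((s - 48) - s) = -3*((-48 + s) - s) = -3*(-48) = 144)
l = -58
(V(215) + (-14889 - 1*15366))/(l - 1038) = (144 + (-14889 - 1*15366))/(-58 - 1038) = (144 + (-14889 - 15366))/(-1096) = (144 - 30255)*(-1/1096) = -30111*(-1/1096) = 30111/1096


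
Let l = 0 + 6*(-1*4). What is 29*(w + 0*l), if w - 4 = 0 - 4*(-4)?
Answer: 580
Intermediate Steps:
l = -24 (l = 0 + 6*(-4) = 0 - 24 = -24)
w = 20 (w = 4 + (0 - 4*(-4)) = 4 + (0 + 16) = 4 + 16 = 20)
29*(w + 0*l) = 29*(20 + 0*(-24)) = 29*(20 + 0) = 29*20 = 580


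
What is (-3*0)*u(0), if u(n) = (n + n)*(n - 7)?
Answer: 0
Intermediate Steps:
u(n) = 2*n*(-7 + n) (u(n) = (2*n)*(-7 + n) = 2*n*(-7 + n))
(-3*0)*u(0) = (-3*0)*(2*0*(-7 + 0)) = 0*(2*0*(-7)) = 0*0 = 0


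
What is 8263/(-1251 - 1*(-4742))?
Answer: 8263/3491 ≈ 2.3669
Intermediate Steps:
8263/(-1251 - 1*(-4742)) = 8263/(-1251 + 4742) = 8263/3491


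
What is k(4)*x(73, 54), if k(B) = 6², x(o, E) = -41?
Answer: -1476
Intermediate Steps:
k(B) = 36
k(4)*x(73, 54) = 36*(-41) = -1476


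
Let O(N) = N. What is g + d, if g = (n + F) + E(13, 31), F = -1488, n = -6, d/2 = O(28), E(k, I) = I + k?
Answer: -1394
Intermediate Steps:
d = 56 (d = 2*28 = 56)
g = -1450 (g = (-6 - 1488) + (31 + 13) = -1494 + 44 = -1450)
g + d = -1450 + 56 = -1394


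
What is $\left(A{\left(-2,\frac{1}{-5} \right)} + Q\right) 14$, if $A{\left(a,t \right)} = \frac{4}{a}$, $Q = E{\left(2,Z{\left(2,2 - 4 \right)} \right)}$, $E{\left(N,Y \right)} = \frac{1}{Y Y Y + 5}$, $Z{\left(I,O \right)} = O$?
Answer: $- \frac{98}{3} \approx -32.667$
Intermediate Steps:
$E{\left(N,Y \right)} = \frac{1}{5 + Y^{3}}$ ($E{\left(N,Y \right)} = \frac{1}{Y^{2} Y + 5} = \frac{1}{Y^{3} + 5} = \frac{1}{5 + Y^{3}}$)
$Q = - \frac{1}{3}$ ($Q = \frac{1}{5 + \left(2 - 4\right)^{3}} = \frac{1}{5 + \left(-2\right)^{3}} = \frac{1}{5 - 8} = \frac{1}{-3} = - \frac{1}{3} \approx -0.33333$)
$\left(A{\left(-2,\frac{1}{-5} \right)} + Q\right) 14 = \left(\frac{4}{-2} - \frac{1}{3}\right) 14 = \left(4 \left(- \frac{1}{2}\right) - \frac{1}{3}\right) 14 = \left(-2 - \frac{1}{3}\right) 14 = \left(- \frac{7}{3}\right) 14 = - \frac{98}{3}$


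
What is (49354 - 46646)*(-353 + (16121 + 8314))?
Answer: 65214056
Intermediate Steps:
(49354 - 46646)*(-353 + (16121 + 8314)) = 2708*(-353 + 24435) = 2708*24082 = 65214056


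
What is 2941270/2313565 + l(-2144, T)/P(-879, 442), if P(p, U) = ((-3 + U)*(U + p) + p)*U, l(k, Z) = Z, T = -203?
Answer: 50109407356235/39415338855412 ≈ 1.2713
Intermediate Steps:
P(p, U) = U*(p + (-3 + U)*(U + p)) (P(p, U) = (p + (-3 + U)*(U + p))*U = U*(p + (-3 + U)*(U + p)))
2941270/2313565 + l(-2144, T)/P(-879, 442) = 2941270/2313565 - 203*1/(442*(442**2 - 3*442 - 2*(-879) + 442*(-879))) = 2941270*(1/2313565) - 203*1/(442*(195364 - 1326 + 1758 - 388518)) = 588254/462713 - 203/(442*(-192722)) = 588254/462713 - 203/(-85183124) = 588254/462713 - 203*(-1/85183124) = 588254/462713 + 203/85183124 = 50109407356235/39415338855412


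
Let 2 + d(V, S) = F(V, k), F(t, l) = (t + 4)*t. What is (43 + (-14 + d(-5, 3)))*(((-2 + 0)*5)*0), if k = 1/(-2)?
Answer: 0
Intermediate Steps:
k = -½ ≈ -0.50000
F(t, l) = t*(4 + t) (F(t, l) = (4 + t)*t = t*(4 + t))
d(V, S) = -2 + V*(4 + V)
(43 + (-14 + d(-5, 3)))*(((-2 + 0)*5)*0) = (43 + (-14 + (-2 - 5*(4 - 5))))*(((-2 + 0)*5)*0) = (43 + (-14 + (-2 - 5*(-1))))*(-2*5*0) = (43 + (-14 + (-2 + 5)))*(-10*0) = (43 + (-14 + 3))*0 = (43 - 11)*0 = 32*0 = 0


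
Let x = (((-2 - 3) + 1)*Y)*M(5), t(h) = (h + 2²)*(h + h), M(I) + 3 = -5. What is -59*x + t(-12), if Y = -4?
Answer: 7744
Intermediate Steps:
M(I) = -8 (M(I) = -3 - 5 = -8)
t(h) = 2*h*(4 + h) (t(h) = (h + 4)*(2*h) = (4 + h)*(2*h) = 2*h*(4 + h))
x = -128 (x = (((-2 - 3) + 1)*(-4))*(-8) = ((-5 + 1)*(-4))*(-8) = -4*(-4)*(-8) = 16*(-8) = -128)
-59*x + t(-12) = -59*(-128) + 2*(-12)*(4 - 12) = 7552 + 2*(-12)*(-8) = 7552 + 192 = 7744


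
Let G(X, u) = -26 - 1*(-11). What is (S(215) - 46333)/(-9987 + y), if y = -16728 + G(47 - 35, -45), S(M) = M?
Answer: 23059/13365 ≈ 1.7253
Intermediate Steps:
G(X, u) = -15 (G(X, u) = -26 + 11 = -15)
y = -16743 (y = -16728 - 15 = -16743)
(S(215) - 46333)/(-9987 + y) = (215 - 46333)/(-9987 - 16743) = -46118/(-26730) = -46118*(-1/26730) = 23059/13365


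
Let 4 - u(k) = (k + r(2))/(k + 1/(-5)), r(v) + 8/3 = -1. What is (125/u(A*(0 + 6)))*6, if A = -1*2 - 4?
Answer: 407250/1577 ≈ 258.24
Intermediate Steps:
r(v) = -11/3 (r(v) = -8/3 - 1 = -11/3)
A = -6 (A = -2 - 4 = -6)
u(k) = 4 - (-11/3 + k)/(-1/5 + k) (u(k) = 4 - (k - 11/3)/(k + 1/(-5)) = 4 - (-11/3 + k)/(k - 1/5) = 4 - (-11/3 + k)/(-1/5 + k))
(125/u(A*(0 + 6)))*6 = (125/(((43 + 45*(-6*(0 + 6)))/(3*(-1 + 5*(-6*(0 + 6)))))))*6 = (125/(((43 + 45*(-6*6))/(3*(-1 + 5*(-6*6))))))*6 = (125/(((43 + 45*(-36))/(3*(-1 + 5*(-36))))))*6 = (125/(((43 - 1620)/(3*(-1 - 180)))))*6 = (125/(((1/3)*(-1577)/(-181))))*6 = (125/(((1/3)*(-1/181)*(-1577))))*6 = (125/(1577/543))*6 = (125*(543/1577))*6 = (67875/1577)*6 = 407250/1577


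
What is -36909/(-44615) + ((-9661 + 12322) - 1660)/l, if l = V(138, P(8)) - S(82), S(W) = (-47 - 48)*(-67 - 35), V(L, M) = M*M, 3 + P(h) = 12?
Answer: 309998966/428705535 ≈ 0.72310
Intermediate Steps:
P(h) = 9 (P(h) = -3 + 12 = 9)
V(L, M) = M**2
S(W) = 9690 (S(W) = -95*(-102) = 9690)
l = -9609 (l = 9**2 - 1*9690 = 81 - 9690 = -9609)
-36909/(-44615) + ((-9661 + 12322) - 1660)/l = -36909/(-44615) + ((-9661 + 12322) - 1660)/(-9609) = -36909*(-1/44615) + (2661 - 1660)*(-1/9609) = 36909/44615 + 1001*(-1/9609) = 36909/44615 - 1001/9609 = 309998966/428705535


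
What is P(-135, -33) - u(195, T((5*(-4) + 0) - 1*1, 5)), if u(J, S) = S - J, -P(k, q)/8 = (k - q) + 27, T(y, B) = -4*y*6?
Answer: 291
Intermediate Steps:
T(y, B) = -24*y
P(k, q) = -216 - 8*k + 8*q (P(k, q) = -8*((k - q) + 27) = -8*(27 + k - q) = -216 - 8*k + 8*q)
P(-135, -33) - u(195, T((5*(-4) + 0) - 1*1, 5)) = (-216 - 8*(-135) + 8*(-33)) - (-24*((5*(-4) + 0) - 1*1) - 1*195) = (-216 + 1080 - 264) - (-24*((-20 + 0) - 1) - 195) = 600 - (-24*(-20 - 1) - 195) = 600 - (-24*(-21) - 195) = 600 - (504 - 195) = 600 - 1*309 = 600 - 309 = 291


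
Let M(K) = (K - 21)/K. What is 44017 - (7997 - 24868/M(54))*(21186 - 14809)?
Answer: 2294016876/11 ≈ 2.0855e+8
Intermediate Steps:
M(K) = (-21 + K)/K
44017 - (7997 - 24868/M(54))*(21186 - 14809) = 44017 - (7997 - 24868*54/(-21 + 54))*(21186 - 14809) = 44017 - (7997 - 24868/((1/54)*33))*6377 = 44017 - (7997 - 24868/11/18)*6377 = 44017 - (7997 - 24868*18/11)*6377 = 44017 - (7997 - 447624/11)*6377 = 44017 - (-359657)*6377/11 = 44017 - 1*(-2293532689/11) = 44017 + 2293532689/11 = 2294016876/11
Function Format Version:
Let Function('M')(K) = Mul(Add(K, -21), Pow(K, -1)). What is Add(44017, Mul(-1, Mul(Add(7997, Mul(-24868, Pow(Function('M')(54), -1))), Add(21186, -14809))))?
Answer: Rational(2294016876, 11) ≈ 2.0855e+8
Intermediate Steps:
Function('M')(K) = Mul(Pow(K, -1), Add(-21, K)) (Function('M')(K) = Mul(Add(-21, K), Pow(K, -1)) = Mul(Pow(K, -1), Add(-21, K)))
Add(44017, Mul(-1, Mul(Add(7997, Mul(-24868, Pow(Function('M')(54), -1))), Add(21186, -14809)))) = Add(44017, Mul(-1, Mul(Add(7997, Mul(-24868, Pow(Mul(Pow(54, -1), Add(-21, 54)), -1))), Add(21186, -14809)))) = Add(44017, Mul(-1, Mul(Add(7997, Mul(-24868, Pow(Mul(Rational(1, 54), 33), -1))), 6377))) = Add(44017, Mul(-1, Mul(Add(7997, Mul(-24868, Pow(Rational(11, 18), -1))), 6377))) = Add(44017, Mul(-1, Mul(Add(7997, Mul(-24868, Rational(18, 11))), 6377))) = Add(44017, Mul(-1, Mul(Add(7997, Rational(-447624, 11)), 6377))) = Add(44017, Mul(-1, Mul(Rational(-359657, 11), 6377))) = Add(44017, Mul(-1, Rational(-2293532689, 11))) = Add(44017, Rational(2293532689, 11)) = Rational(2294016876, 11)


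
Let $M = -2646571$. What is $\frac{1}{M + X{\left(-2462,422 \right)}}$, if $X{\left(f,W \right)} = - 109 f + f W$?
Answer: $- \frac{1}{3417177} \approx -2.9264 \cdot 10^{-7}$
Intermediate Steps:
$X{\left(f,W \right)} = - 109 f + W f$
$\frac{1}{M + X{\left(-2462,422 \right)}} = \frac{1}{-2646571 - 2462 \left(-109 + 422\right)} = \frac{1}{-2646571 - 770606} = \frac{1}{-3417177} = - \frac{1}{3417177}$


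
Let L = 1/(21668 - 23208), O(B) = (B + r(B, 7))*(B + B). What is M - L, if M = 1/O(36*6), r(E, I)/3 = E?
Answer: 93697/143700480 ≈ 0.00065203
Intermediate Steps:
r(E, I) = 3*E
O(B) = 8*B² (O(B) = (B + 3*B)*(B + B) = (4*B)*(2*B) = 8*B²)
M = 1/373248 (M = 1/(8*(36*6)²) = 1/(8*216²) = 1/(8*46656) = 1/373248 ≈ 2.6792e-6)
L = -1/1540 (L = 1/(-1540) = -1/1540 ≈ -0.00064935)
M - L = 1/373248 - 1*(-1/1540) = 1/373248 + 1/1540 = 93697/143700480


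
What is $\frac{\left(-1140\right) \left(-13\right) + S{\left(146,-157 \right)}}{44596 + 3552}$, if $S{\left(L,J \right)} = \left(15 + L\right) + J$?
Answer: $\frac{3706}{12037} \approx 0.30788$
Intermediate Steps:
$S{\left(L,J \right)} = 15 + J + L$
$\frac{\left(-1140\right) \left(-13\right) + S{\left(146,-157 \right)}}{44596 + 3552} = \frac{\left(-1140\right) \left(-13\right) + \left(15 - 157 + 146\right)}{44596 + 3552} = \frac{14820 + 4}{48148} = 14824 \cdot \frac{1}{48148} = \frac{3706}{12037}$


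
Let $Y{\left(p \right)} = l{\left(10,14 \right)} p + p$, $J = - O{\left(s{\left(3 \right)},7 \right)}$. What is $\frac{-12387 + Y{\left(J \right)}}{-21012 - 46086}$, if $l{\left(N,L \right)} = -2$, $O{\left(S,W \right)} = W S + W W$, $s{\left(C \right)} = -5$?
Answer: $\frac{12373}{67098} \approx 0.1844$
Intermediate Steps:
$O{\left(S,W \right)} = W^{2} + S W$ ($O{\left(S,W \right)} = S W + W^{2} = W^{2} + S W$)
$J = -14$ ($J = - 7 \left(-5 + 7\right) = - 7 \cdot 2 = \left(-1\right) 14 = -14$)
$Y{\left(p \right)} = - p$ ($Y{\left(p \right)} = - 2 p + p = - p$)
$\frac{-12387 + Y{\left(J \right)}}{-21012 - 46086} = \frac{-12387 - -14}{-21012 - 46086} = \frac{-12387 + 14}{-67098} = \left(-12373\right) \left(- \frac{1}{67098}\right) = \frac{12373}{67098}$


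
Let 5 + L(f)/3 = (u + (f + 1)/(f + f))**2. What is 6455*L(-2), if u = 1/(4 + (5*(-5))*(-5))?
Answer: -8479229905/88752 ≈ -95539.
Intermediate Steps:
u = 1/129 (u = 1/(4 - 25*(-5)) = 1/(4 + 125) = 1/129 ≈ 0.0077519)
L(f) = -15 + 3*(1/129 + (1 + f)/(2*f))**2 (L(f) = -15 + 3*(1/129 + (f + 1)/(f + f))**2 = -15 + 3*(1/129 + (1 + f)/((2*f)))**2 = -15 + 3*(1/129 + (1 + f)*(1/(2*f)))**2 = -15 + 3*(1/129 + (1 + f)/(2*f))**2)
6455*L(-2) = 6455*((1/22188)*(16641 - 315659*(-2)**2 + 33798*(-2))/(-2)**2) = 6455*((1/22188)*(1/4)*(16641 - 315659*4 - 67596)) = 6455*((1/22188)*(1/4)*(16641 - 1262636 - 67596)) = 6455*((1/22188)*(1/4)*(-1313591)) = 6455*(-1313591/88752) = -8479229905/88752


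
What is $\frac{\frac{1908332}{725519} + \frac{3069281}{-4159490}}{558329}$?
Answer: $\frac{5710866188841}{1684919128712306990} \approx 3.3894 \cdot 10^{-6}$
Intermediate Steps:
$\frac{\frac{1908332}{725519} + \frac{3069281}{-4159490}}{558329} = \left(1908332 \cdot \frac{1}{725519} + 3069281 \left(- \frac{1}{4159490}\right)\right) \frac{1}{558329} = \left(\frac{1908332}{725519} - \frac{3069281}{4159490}\right) \frac{1}{558329} = \frac{5710866188841}{3017789025310} \cdot \frac{1}{558329} = \frac{5710866188841}{1684919128712306990}$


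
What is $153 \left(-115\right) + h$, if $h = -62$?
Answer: $-17657$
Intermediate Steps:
$153 \left(-115\right) + h = 153 \left(-115\right) - 62 = -17595 - 62 = -17657$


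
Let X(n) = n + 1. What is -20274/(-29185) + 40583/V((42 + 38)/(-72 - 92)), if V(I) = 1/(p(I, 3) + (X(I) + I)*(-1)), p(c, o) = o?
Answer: 144499443544/1196585 ≈ 1.2076e+5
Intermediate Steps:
X(n) = 1 + n
V(I) = 1/(2 - 2*I) (V(I) = 1/(3 + ((1 + I) + I)*(-1)) = 1/(3 + (1 + 2*I)*(-1)) = 1/(3 + (-1 - 2*I)) = 1/(2 - 2*I))
-20274/(-29185) + 40583/V((42 + 38)/(-72 - 92)) = -20274/(-29185) + 40583/((-1/(-2 + 2*((42 + 38)/(-72 - 92))))) = -20274*(-1/29185) + 40583/((-1/(-2 + 2*(80/(-164))))) = 20274/29185 + 40583/((-1/(-2 + 2*(80*(-1/164))))) = 20274/29185 + 40583/((-1/(-2 + 2*(-20/41)))) = 20274/29185 + 40583/((-1/(-2 - 40/41))) = 20274/29185 + 40583/((-1/(-122/41))) = 20274/29185 + 40583/((-1*(-41/122))) = 20274/29185 + 40583/(41/122) = 20274/29185 + 40583*(122/41) = 20274/29185 + 4951126/41 = 144499443544/1196585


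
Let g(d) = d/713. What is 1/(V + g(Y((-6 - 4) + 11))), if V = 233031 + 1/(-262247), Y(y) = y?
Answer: 186982111/43572628569975 ≈ 4.2913e-6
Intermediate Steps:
g(d) = d/713 (g(d) = d*(1/713) = d/713)
V = 61111680656/262247 (V = 233031 - 1/262247 = 61111680656/262247 ≈ 2.3303e+5)
1/(V + g(Y((-6 - 4) + 11))) = 1/(61111680656/262247 + ((-6 - 4) + 11)/713) = 1/(61111680656/262247 + (-10 + 11)/713) = 1/(61111680656/262247 + (1/713)*1) = 1/(61111680656/262247 + 1/713) = 1/(43572628569975/186982111) = 186982111/43572628569975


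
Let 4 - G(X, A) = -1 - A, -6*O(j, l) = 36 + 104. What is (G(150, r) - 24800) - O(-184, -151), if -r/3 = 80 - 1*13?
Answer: -74918/3 ≈ -24973.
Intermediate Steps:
r = -201 (r = -3*(80 - 1*13) = -3*(80 - 13) = -3*67 = -201)
O(j, l) = -70/3 (O(j, l) = -(36 + 104)/6 = -1/6*140 = -70/3)
G(X, A) = 5 + A (G(X, A) = 4 - (-1 - A) = 4 + (1 + A) = 5 + A)
(G(150, r) - 24800) - O(-184, -151) = ((5 - 201) - 24800) - 1*(-70/3) = (-196 - 24800) + 70/3 = -24996 + 70/3 = -74918/3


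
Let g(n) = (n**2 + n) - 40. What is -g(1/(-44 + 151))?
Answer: 457852/11449 ≈ 39.991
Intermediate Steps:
g(n) = -40 + n + n**2 (g(n) = (n + n**2) - 40 = -40 + n + n**2)
-g(1/(-44 + 151)) = -(-40 + 1/(-44 + 151) + (1/(-44 + 151))**2) = -(-40 + 1/107 + (1/107)**2) = -(-40 + 1/107 + 1/11449) = -1*(-457852/11449) = 457852/11449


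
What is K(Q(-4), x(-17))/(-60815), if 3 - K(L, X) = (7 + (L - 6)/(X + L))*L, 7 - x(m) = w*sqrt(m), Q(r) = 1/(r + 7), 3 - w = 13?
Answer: (-60*sqrt(17) + 61*I)/(364890*(-11*I + 15*sqrt(17))) ≈ -1.1092e-5 + 7.3021e-7*I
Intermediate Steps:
w = -10 (w = 3 - 1*13 = 3 - 13 = -10)
Q(r) = 1/(7 + r)
x(m) = 7 + 10*sqrt(m) (x(m) = 7 - (-10)*sqrt(m) = 7 + 10*sqrt(m))
K(L, X) = 3 - L*(7 + (-6 + L)/(L + X)) (K(L, X) = 3 - (7 + (L - 6)/(X + L))*L = 3 - (7 + (-6 + L)/(L + X))*L = 3 - L*(7 + (-6 + L)/(L + X)))
K(Q(-4), x(-17))/(-60815) = ((-8/(7 - 4)**2 + 3*(7 + 10*sqrt(-17)) + 9/(7 - 4) - 7*(7 + 10*sqrt(-17))/(7 - 4))/(1/(7 - 4) + (7 + 10*sqrt(-17))))/(-60815) = ((-8*(1/3)**2 + 3*(7 + 10*(I*sqrt(17))) + 9/3 - 7*(7 + 10*(I*sqrt(17)))/3)/(1/3 + (7 + 10*(I*sqrt(17)))))*(-1/60815) = ((-8*(1/3)**2 + 3*(7 + 10*I*sqrt(17)) + 9*(1/3) - 7*1/3*(7 + 10*I*sqrt(17)))/(1/3 + (7 + 10*I*sqrt(17))))*(-1/60815) = ((-8*1/9 + (21 + 30*I*sqrt(17)) + 3 + (-49/3 - 70*I*sqrt(17)/3))/(22/3 + 10*I*sqrt(17)))*(-1/60815) = ((-8/9 + (21 + 30*I*sqrt(17)) + 3 + (-49/3 - 70*I*sqrt(17)/3))/(22/3 + 10*I*sqrt(17)))*(-1/60815) = ((61/9 + 20*I*sqrt(17)/3)/(22/3 + 10*I*sqrt(17)))*(-1/60815) = -(61/9 + 20*I*sqrt(17)/3)/(60815*(22/3 + 10*I*sqrt(17)))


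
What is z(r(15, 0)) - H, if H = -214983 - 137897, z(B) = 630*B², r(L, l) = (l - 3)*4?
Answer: 443600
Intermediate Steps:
r(L, l) = -12 + 4*l (r(L, l) = (-3 + l)*4 = -12 + 4*l)
H = -352880
z(r(15, 0)) - H = 630*(-12 + 4*0)² - 1*(-352880) = 630*(-12 + 0)² + 352880 = 630*(-12)² + 352880 = 630*144 + 352880 = 90720 + 352880 = 443600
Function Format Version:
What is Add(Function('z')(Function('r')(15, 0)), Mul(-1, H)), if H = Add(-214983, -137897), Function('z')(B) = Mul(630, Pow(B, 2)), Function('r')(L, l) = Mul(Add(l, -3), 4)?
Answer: 443600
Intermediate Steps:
Function('r')(L, l) = Add(-12, Mul(4, l)) (Function('r')(L, l) = Mul(Add(-3, l), 4) = Add(-12, Mul(4, l)))
H = -352880
Add(Function('z')(Function('r')(15, 0)), Mul(-1, H)) = Add(Mul(630, Pow(Add(-12, Mul(4, 0)), 2)), Mul(-1, -352880)) = Add(Mul(630, Pow(Add(-12, 0), 2)), 352880) = Add(Mul(630, Pow(-12, 2)), 352880) = Add(Mul(630, 144), 352880) = Add(90720, 352880) = 443600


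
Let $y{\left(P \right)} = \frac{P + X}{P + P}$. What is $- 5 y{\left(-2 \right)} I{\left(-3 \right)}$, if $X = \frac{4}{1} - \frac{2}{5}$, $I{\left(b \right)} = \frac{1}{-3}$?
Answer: $- \frac{2}{3} \approx -0.66667$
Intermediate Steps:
$I{\left(b \right)} = - \frac{1}{3}$
$X = \frac{18}{5}$ ($X = 4 \cdot 1 - \frac{2}{5} = 4 - \frac{2}{5} = \frac{18}{5} \approx 3.6$)
$y{\left(P \right)} = \frac{\frac{18}{5} + P}{2 P}$ ($y{\left(P \right)} = \frac{P + \frac{18}{5}}{P + P} = \frac{\frac{18}{5} + P}{2 P}$)
$- 5 y{\left(-2 \right)} I{\left(-3 \right)} = - 5 \frac{18 + 5 \left(-2\right)}{10 \left(-2\right)} \left(- \frac{1}{3}\right) = - 5 \cdot \frac{1}{10} \left(- \frac{1}{2}\right) \left(18 - 10\right) \left(- \frac{1}{3}\right) = - 5 \cdot \frac{1}{10} \left(- \frac{1}{2}\right) 8 \left(- \frac{1}{3}\right) = \left(-5\right) \left(- \frac{2}{5}\right) \left(- \frac{1}{3}\right) = 2 \left(- \frac{1}{3}\right) = - \frac{2}{3}$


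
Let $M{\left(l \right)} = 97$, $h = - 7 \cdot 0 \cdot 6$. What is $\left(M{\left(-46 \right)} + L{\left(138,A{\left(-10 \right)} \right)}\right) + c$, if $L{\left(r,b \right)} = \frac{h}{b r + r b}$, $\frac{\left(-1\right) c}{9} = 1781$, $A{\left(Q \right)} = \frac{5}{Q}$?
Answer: $-15932$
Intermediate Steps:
$h = 0$ ($h = \left(-7\right) 0 = 0$)
$c = -16029$ ($c = \left(-9\right) 1781 = -16029$)
$L{\left(r,b \right)} = 0$ ($L{\left(r,b \right)} = \frac{0}{b r + r b} = \frac{0}{b r + b r} = \frac{0}{2 b r} = 0 \frac{1}{2 b r} = 0$)
$\left(M{\left(-46 \right)} + L{\left(138,A{\left(-10 \right)} \right)}\right) + c = \left(97 + 0\right) - 16029 = 97 - 16029 = -15932$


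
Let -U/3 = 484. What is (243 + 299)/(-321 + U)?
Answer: -542/1773 ≈ -0.30570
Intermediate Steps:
U = -1452 (U = -3*484 = -1452)
(243 + 299)/(-321 + U) = (243 + 299)/(-321 - 1452) = 542/(-1773) = 542*(-1/1773) = -542/1773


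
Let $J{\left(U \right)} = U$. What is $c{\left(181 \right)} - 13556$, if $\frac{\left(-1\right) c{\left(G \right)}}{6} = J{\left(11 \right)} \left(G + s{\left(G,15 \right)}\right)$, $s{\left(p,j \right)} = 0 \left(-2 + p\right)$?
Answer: $-25502$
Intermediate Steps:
$s{\left(p,j \right)} = 0$
$c{\left(G \right)} = - 66 G$ ($c{\left(G \right)} = - 6 \cdot 11 \left(G + 0\right) = - 6 \cdot 11 G = - 66 G$)
$c{\left(181 \right)} - 13556 = \left(-66\right) 181 - 13556 = -11946 - 13556 = -25502$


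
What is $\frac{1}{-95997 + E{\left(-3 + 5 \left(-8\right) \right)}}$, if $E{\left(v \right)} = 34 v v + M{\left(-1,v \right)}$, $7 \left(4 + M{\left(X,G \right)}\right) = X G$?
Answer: $- \frac{7}{231902} \approx -3.0185 \cdot 10^{-5}$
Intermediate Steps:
$M{\left(X,G \right)} = -4 + \frac{G X}{7}$ ($M{\left(X,G \right)} = -4 + \frac{X G}{7} = -4 + \frac{G X}{7}$)
$E{\left(v \right)} = -4 + 34 v^{2} - \frac{v}{7}$ ($E{\left(v \right)} = 34 v v + \left(-4 + \frac{1}{7} v \left(-1\right)\right) = 34 v^{2} - \left(4 + \frac{v}{7}\right) = -4 + 34 v^{2} - \frac{v}{7}$)
$\frac{1}{-95997 + E{\left(-3 + 5 \left(-8\right) \right)}} = \frac{1}{-95997 - \left(4 - 34 \left(-3 + 5 \left(-8\right)\right)^{2} + \frac{-3 + 5 \left(-8\right)}{7}\right)} = \frac{1}{-95997 - \left(4 - 34 \left(-3 - 40\right)^{2} + \frac{-3 - 40}{7}\right)} = \frac{1}{-95997 - \left(- \frac{15}{7} - 62866\right)} = \frac{1}{-95997 + \left(-4 + 34 \cdot 1849 + \frac{43}{7}\right)} = \frac{1}{-95997 + \left(-4 + 62866 + \frac{43}{7}\right)} = \frac{1}{-95997 + \frac{440077}{7}} = \frac{1}{- \frac{231902}{7}} = - \frac{7}{231902}$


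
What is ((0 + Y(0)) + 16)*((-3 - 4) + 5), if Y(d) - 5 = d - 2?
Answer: -38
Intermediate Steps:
Y(d) = 3 + d (Y(d) = 5 + (d - 2) = 5 + (-2 + d) = 3 + d)
((0 + Y(0)) + 16)*((-3 - 4) + 5) = ((0 + (3 + 0)) + 16)*((-3 - 4) + 5) = ((0 + 3) + 16)*(-7 + 5) = (3 + 16)*(-2) = 19*(-2) = -38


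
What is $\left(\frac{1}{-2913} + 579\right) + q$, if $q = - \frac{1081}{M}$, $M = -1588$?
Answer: $\frac{2681511041}{4625844} \approx 579.68$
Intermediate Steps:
$q = \frac{1081}{1588}$ ($q = - \frac{1081}{-1588} = \left(-1081\right) \left(- \frac{1}{1588}\right) = \frac{1081}{1588} \approx 0.68073$)
$\left(\frac{1}{-2913} + 579\right) + q = \left(\frac{1}{-2913} + 579\right) + \frac{1081}{1588} = \left(- \frac{1}{2913} + 579\right) + \frac{1081}{1588} = \frac{1686626}{2913} + \frac{1081}{1588} = \frac{2681511041}{4625844}$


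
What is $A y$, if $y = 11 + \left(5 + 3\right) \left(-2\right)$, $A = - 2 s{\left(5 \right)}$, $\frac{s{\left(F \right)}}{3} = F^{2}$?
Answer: $750$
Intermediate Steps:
$s{\left(F \right)} = 3 F^{2}$
$A = -150$ ($A = - 2 \cdot 3 \cdot 5^{2} = - 2 \cdot 3 \cdot 25 = \left(-2\right) 75 = -150$)
$y = -5$ ($y = 11 + 8 \left(-2\right) = 11 - 16 = -5$)
$A y = \left(-150\right) \left(-5\right) = 750$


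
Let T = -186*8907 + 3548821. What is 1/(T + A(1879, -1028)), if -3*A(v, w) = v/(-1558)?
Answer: 4674/8843766085 ≈ 5.2851e-7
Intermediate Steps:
A(v, w) = v/4674 (A(v, w) = -v/(3*(-1558)) = -v*(-1)/(3*1558) = -(-1)*v/4674 = v/4674)
T = 1892119 (T = -1656702 + 3548821 = 1892119)
1/(T + A(1879, -1028)) = 1/(1892119 + (1/4674)*1879) = 1/(1892119 + 1879/4674) = 1/(8843766085/4674) = 4674/8843766085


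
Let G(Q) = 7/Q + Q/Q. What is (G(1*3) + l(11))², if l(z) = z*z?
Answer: 139129/9 ≈ 15459.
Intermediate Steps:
l(z) = z²
G(Q) = 1 + 7/Q (G(Q) = 7/Q + 1 = 1 + 7/Q)
(G(1*3) + l(11))² = ((7 + 1*3)/((1*3)) + 11²)² = ((7 + 3)/3 + 121)² = ((⅓)*10 + 121)² = (10/3 + 121)² = (373/3)² = 139129/9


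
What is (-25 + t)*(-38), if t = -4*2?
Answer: 1254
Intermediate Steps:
t = -8
(-25 + t)*(-38) = (-25 - 8)*(-38) = -33*(-38) = 1254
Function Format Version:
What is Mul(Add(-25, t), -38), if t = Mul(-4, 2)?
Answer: 1254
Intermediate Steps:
t = -8
Mul(Add(-25, t), -38) = Mul(Add(-25, -8), -38) = Mul(-33, -38) = 1254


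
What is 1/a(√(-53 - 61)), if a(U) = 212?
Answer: 1/212 ≈ 0.0047170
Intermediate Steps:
1/a(√(-53 - 61)) = 1/212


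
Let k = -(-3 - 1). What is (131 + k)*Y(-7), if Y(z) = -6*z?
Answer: 5670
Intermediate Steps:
k = 4 (k = -(-4) = -1*(-4) = 4)
(131 + k)*Y(-7) = (131 + 4)*(-6*(-7)) = 135*42 = 5670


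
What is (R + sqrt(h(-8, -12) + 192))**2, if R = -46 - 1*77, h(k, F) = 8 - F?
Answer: 15341 - 492*sqrt(53) ≈ 11759.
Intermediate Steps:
R = -123 (R = -46 - 77 = -123)
(R + sqrt(h(-8, -12) + 192))**2 = (-123 + sqrt((8 - 1*(-12)) + 192))**2 = (-123 + sqrt((8 + 12) + 192))**2 = (-123 + sqrt(20 + 192))**2 = (-123 + sqrt(212))**2 = (-123 + 2*sqrt(53))**2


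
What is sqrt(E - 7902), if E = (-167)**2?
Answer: sqrt(19987) ≈ 141.38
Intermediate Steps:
E = 27889
sqrt(E - 7902) = sqrt(27889 - 7902) = sqrt(19987)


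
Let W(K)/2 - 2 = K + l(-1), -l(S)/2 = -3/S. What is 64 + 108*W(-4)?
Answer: -1664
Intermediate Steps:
l(S) = 6/S (l(S) = -(-6)/S = 6/S)
W(K) = -8 + 2*K (W(K) = 4 + 2*(K + 6/(-1)) = 4 + 2*(K + 6*(-1)) = 4 + 2*(K - 6) = 4 + 2*(-6 + K) = 4 + (-12 + 2*K) = -8 + 2*K)
64 + 108*W(-4) = 64 + 108*(-8 + 2*(-4)) = 64 + 108*(-8 - 8) = 64 + 108*(-16) = 64 - 1728 = -1664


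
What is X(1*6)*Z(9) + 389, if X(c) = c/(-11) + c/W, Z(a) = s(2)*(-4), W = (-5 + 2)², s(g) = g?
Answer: 12805/33 ≈ 388.03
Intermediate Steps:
W = 9 (W = (-3)² = 9)
Z(a) = -8 (Z(a) = 2*(-4) = -8)
X(c) = 2*c/99 (X(c) = c/(-11) + c/9 = c*(-1/11) + c*(⅑) = -c/11 + c/9 = 2*c/99)
X(1*6)*Z(9) + 389 = (2*(1*6)/99)*(-8) + 389 = ((2/99)*6)*(-8) + 389 = (4/33)*(-8) + 389 = -32/33 + 389 = 12805/33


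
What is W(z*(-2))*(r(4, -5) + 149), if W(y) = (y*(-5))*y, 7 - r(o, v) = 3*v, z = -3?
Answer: -30780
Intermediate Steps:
r(o, v) = 7 - 3*v
W(y) = -5*y² (W(y) = (-5*y)*y = -5*y²)
W(z*(-2))*(r(4, -5) + 149) = (-5*(-3*(-2))²)*((7 - 3*(-5)) + 149) = (-5*6²)*((7 + 15) + 149) = (-5*36)*(22 + 149) = -180*171 = -30780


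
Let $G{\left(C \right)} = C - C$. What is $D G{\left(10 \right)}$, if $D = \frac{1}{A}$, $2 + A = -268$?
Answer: $0$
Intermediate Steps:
$A = -270$ ($A = -2 - 268 = -270$)
$G{\left(C \right)} = 0$
$D = - \frac{1}{270}$ ($D = \frac{1}{-270} = - \frac{1}{270} \approx -0.0037037$)
$D G{\left(10 \right)} = \left(- \frac{1}{270}\right) 0 = 0$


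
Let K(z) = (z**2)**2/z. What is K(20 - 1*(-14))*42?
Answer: 1650768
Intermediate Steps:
K(z) = z**3 (K(z) = z**4/z = z**3)
K(20 - 1*(-14))*42 = (20 - 1*(-14))**3*42 = (20 + 14)**3*42 = 34**3*42 = 39304*42 = 1650768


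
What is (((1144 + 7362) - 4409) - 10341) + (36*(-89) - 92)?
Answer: -9540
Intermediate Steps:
(((1144 + 7362) - 4409) - 10341) + (36*(-89) - 92) = ((8506 - 4409) - 10341) + (-3204 - 92) = (4097 - 10341) - 3296 = -6244 - 3296 = -9540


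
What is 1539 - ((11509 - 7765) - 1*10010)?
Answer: 7805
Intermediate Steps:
1539 - ((11509 - 7765) - 1*10010) = 1539 - (3744 - 10010) = 1539 - 1*(-6266) = 1539 + 6266 = 7805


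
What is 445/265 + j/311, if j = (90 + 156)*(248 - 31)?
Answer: 2856925/16483 ≈ 173.33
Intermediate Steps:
j = 53382 (j = 246*217 = 53382)
445/265 + j/311 = 445/265 + 53382/311 = 445*(1/265) + 53382*(1/311) = 89/53 + 53382/311 = 2856925/16483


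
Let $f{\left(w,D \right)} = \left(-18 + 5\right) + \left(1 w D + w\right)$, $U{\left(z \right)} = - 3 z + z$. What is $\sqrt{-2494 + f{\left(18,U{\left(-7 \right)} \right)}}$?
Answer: $i \sqrt{2237} \approx 47.297 i$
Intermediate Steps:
$U{\left(z \right)} = - 2 z$
$f{\left(w,D \right)} = -13 + w + D w$ ($f{\left(w,D \right)} = -13 + \left(w D + w\right) = -13 + \left(D w + w\right) = -13 + \left(w + D w\right) = -13 + w + D w$)
$\sqrt{-2494 + f{\left(18,U{\left(-7 \right)} \right)}} = \sqrt{-2494 + \left(-13 + 18 + \left(-2\right) \left(-7\right) 18\right)} = \sqrt{-2494 + \left(-13 + 18 + 14 \cdot 18\right)} = \sqrt{-2494 + \left(-13 + 18 + 252\right)} = \sqrt{-2494 + 257} = \sqrt{-2237} = i \sqrt{2237}$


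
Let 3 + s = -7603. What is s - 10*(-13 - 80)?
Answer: -6676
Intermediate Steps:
s = -7606 (s = -3 - 7603 = -7606)
s - 10*(-13 - 80) = -7606 - 10*(-13 - 80) = -7606 - 10*(-93) = -7606 + 930 = -6676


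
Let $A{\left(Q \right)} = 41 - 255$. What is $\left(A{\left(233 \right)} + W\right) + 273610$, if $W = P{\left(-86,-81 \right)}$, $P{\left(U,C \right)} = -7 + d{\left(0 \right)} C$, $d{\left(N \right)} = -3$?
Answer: $273632$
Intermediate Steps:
$A{\left(Q \right)} = -214$
$P{\left(U,C \right)} = -7 - 3 C$
$W = 236$ ($W = -7 - -243 = -7 + 243 = 236$)
$\left(A{\left(233 \right)} + W\right) + 273610 = \left(-214 + 236\right) + 273610 = 22 + 273610 = 273632$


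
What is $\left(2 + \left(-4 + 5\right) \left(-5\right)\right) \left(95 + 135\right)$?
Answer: $-690$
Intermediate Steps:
$\left(2 + \left(-4 + 5\right) \left(-5\right)\right) \left(95 + 135\right) = \left(2 + 1 \left(-5\right)\right) 230 = \left(2 - 5\right) 230 = \left(-3\right) 230 = -690$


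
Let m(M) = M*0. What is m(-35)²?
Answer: 0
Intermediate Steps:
m(M) = 0
m(-35)² = 0² = 0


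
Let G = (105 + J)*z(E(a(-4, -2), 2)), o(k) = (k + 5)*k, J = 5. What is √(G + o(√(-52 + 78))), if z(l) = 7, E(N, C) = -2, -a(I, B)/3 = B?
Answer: √(796 + 5*√26) ≈ 28.662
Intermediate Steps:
a(I, B) = -3*B
o(k) = k*(5 + k) (o(k) = (5 + k)*k = k*(5 + k))
G = 770 (G = (105 + 5)*7 = 110*7 = 770)
√(G + o(√(-52 + 78))) = √(770 + √(-52 + 78)*(5 + √(-52 + 78))) = √(770 + √26*(5 + √26))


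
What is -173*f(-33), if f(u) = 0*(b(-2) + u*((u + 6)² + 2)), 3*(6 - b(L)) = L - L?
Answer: 0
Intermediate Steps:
b(L) = 6 (b(L) = 6 - (L - L)/3 = 6 - ⅓*0 = 6 + 0 = 6)
f(u) = 0 (f(u) = 0*(6 + u*((u + 6)² + 2)) = 0*(6 + u*((6 + u)² + 2)) = 0*(6 + u*(2 + (6 + u)²)) = 0)
-173*f(-33) = -173*0 = 0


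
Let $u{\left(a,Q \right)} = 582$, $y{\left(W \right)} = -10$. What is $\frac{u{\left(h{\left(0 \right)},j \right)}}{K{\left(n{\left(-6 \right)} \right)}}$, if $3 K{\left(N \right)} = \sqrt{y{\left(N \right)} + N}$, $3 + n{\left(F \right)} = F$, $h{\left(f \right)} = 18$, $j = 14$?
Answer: $- \frac{1746 i \sqrt{19}}{19} \approx - 400.56 i$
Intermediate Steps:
$n{\left(F \right)} = -3 + F$
$K{\left(N \right)} = \frac{\sqrt{-10 + N}}{3}$
$\frac{u{\left(h{\left(0 \right)},j \right)}}{K{\left(n{\left(-6 \right)} \right)}} = \frac{582}{\frac{1}{3} \sqrt{-10 - 9}} = \frac{582}{\frac{1}{3} \sqrt{-19}} = \frac{582}{\frac{1}{3} i \sqrt{19}} = 582 \left(- \frac{3 i \sqrt{19}}{19}\right) = - \frac{1746 i \sqrt{19}}{19}$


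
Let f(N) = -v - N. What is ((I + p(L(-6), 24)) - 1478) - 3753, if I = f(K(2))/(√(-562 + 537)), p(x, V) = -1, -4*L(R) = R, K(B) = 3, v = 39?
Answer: -5232 + 42*I/5 ≈ -5232.0 + 8.4*I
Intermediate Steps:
L(R) = -R/4
f(N) = -39 - N (f(N) = -1*39 - N = -39 - N)
I = 42*I/5 (I = (-39 - 1*3)/(√(-562 + 537)) = (-39 - 3)/(√(-25)) = -42*(-I/5) = -(-42)*I/5 = 42*I/5 ≈ 8.4*I)
((I + p(L(-6), 24)) - 1478) - 3753 = ((42*I/5 - 1) - 1478) - 3753 = ((-1 + 42*I/5) - 1478) - 3753 = (-1479 + 42*I/5) - 3753 = -5232 + 42*I/5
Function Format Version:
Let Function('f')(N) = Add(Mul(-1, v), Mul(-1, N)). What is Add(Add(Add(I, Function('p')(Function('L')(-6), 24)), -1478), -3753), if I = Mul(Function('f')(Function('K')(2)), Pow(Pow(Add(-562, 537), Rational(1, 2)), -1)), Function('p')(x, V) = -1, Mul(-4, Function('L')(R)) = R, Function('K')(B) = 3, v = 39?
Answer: Add(-5232, Mul(Rational(42, 5), I)) ≈ Add(-5232.0, Mul(8.4000, I))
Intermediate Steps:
Function('L')(R) = Mul(Rational(-1, 4), R)
Function('f')(N) = Add(-39, Mul(-1, N)) (Function('f')(N) = Add(Mul(-1, 39), Mul(-1, N)) = Add(-39, Mul(-1, N)))
I = Mul(Rational(42, 5), I) (I = Mul(Add(-39, Mul(-1, 3)), Pow(Pow(Add(-562, 537), Rational(1, 2)), -1)) = Mul(Add(-39, -3), Pow(Pow(-25, Rational(1, 2)), -1)) = Mul(-42, Pow(Mul(5, I), -1)) = Mul(-42, Mul(Rational(-1, 5), I)) = Mul(Rational(42, 5), I) ≈ Mul(8.4000, I))
Add(Add(Add(I, Function('p')(Function('L')(-6), 24)), -1478), -3753) = Add(Add(Add(Mul(Rational(42, 5), I), -1), -1478), -3753) = Add(Add(Add(-1, Mul(Rational(42, 5), I)), -1478), -3753) = Add(Add(-1479, Mul(Rational(42, 5), I)), -3753) = Add(-5232, Mul(Rational(42, 5), I))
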